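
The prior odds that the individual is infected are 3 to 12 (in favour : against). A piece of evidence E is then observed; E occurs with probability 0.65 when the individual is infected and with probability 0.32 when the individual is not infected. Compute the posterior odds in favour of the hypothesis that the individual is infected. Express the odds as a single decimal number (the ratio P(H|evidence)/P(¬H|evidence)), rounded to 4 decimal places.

Prior odds = 3/12 = 0.25000. In log-odds, ln(0.25000) = -1.3863.
Add log likelihood ratio: ln(2.0312) = 0.70865.
Posterior log-odds = -0.67764, so posterior odds = exp(-0.67764) = 0.50781.

Posterior odds ≈ 0.5078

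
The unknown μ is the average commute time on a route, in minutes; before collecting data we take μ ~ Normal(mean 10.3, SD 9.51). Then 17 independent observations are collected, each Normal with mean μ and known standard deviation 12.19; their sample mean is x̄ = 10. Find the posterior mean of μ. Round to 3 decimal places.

Posterior mean ≈ 10.026

Prior precision 1/τ₀² = 1/9.51² = 0.0110570; data precision n/σ² = 17/12.19² = 0.114404.
Posterior precision = 0.0110570 + 0.114404 = 0.125461.
Posterior mean = (0.0110570·10.3 + 0.114404·10) / 0.125461 = 10.026.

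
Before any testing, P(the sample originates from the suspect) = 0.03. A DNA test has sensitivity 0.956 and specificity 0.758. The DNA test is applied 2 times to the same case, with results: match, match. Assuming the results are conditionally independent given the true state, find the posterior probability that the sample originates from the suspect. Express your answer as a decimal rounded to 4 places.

Let H be the event that the sample originates from the suspect; start with P(H) = 0.03. P('match'|H) = 0.956, P('match'|¬H) = 0.242.
Update on result 1 ('match'): P(H) ← 0.956·0.0300 / (0.956·0.0300 + 0.242·0.9700) = 0.028680/0.26342 = 0.1089.
Update on result 2 ('match'): P(H) ← 0.956·0.1089 / (0.956·0.1089 + 0.242·0.8911) = 0.10409/0.31974 = 0.3255.

Posterior P(H) ≈ 0.3255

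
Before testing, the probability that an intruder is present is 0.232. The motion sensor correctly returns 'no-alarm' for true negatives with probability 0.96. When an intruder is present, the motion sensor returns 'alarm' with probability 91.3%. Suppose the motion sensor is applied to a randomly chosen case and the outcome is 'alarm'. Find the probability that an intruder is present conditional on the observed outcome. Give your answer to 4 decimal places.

Write H for 'an intruder is present'. Prior odds H:¬H = 0.232/0.768 = 0.30208. For the 'alarm' outcome, the likelihood ratio is 0.913/0.04 = 22.825.
Posterior odds = 0.30208 × 22.825 = 6.8951, so P(H|E) = 6.8951/(1+6.8951) = 0.8733.

P(H | E) ≈ 0.8733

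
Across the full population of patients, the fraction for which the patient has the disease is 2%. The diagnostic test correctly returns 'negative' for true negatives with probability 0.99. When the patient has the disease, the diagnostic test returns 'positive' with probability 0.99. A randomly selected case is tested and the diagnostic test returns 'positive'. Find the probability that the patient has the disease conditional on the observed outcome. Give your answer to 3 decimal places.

Let H be the event that the patient has the disease. P(H) = 0.02, so P(¬H) = 0.98. With E the 'positive' result, P(E|H) = 0.99 and P(E|¬H) = 0.01.
P(E) = 0.99·0.02 + 0.01·0.98 = 0.019800 + 0.0098000 = 0.029600.
By Bayes' theorem, P(H|E) = 0.019800 / 0.029600 = 0.669.

P(H | E) ≈ 0.669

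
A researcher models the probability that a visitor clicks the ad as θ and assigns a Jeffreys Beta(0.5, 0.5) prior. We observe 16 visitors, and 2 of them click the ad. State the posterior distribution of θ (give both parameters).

The binomial likelihood is conjugate to the Beta prior: with 2 successes and 14 failures, the posterior is Beta(0.5+2, 0.5+14) = Beta(2.5, 14.5).

Posterior: Beta(2.5, 14.5)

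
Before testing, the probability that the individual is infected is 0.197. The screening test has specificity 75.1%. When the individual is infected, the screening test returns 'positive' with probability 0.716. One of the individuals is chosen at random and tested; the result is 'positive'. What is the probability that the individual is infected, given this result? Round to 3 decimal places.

Let H be the event that the individual is infected. P(H) = 0.197, so P(¬H) = 0.803. With E the 'positive' result, P(E|H) = 0.716 and P(E|¬H) = 0.249.
P(E) = 0.716·0.197 + 0.249·0.803 = 0.14105 + 0.19995 = 0.34100.
By Bayes' theorem, P(H|E) = 0.14105 / 0.34100 = 0.414.

P(H | E) ≈ 0.414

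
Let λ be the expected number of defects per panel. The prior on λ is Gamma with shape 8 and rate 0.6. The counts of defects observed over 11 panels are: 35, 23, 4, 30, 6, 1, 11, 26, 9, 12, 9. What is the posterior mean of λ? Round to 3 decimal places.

The Poisson likelihood adds the total count to the shape and the number of exposure periods to the rate. Here ∑xᵢ = 166 and n = 11, so shape 8→174 and rate 0.6→11.6.
E[λ | data] = 174/11.6 = 15.000.

Posterior mean ≈ 15.000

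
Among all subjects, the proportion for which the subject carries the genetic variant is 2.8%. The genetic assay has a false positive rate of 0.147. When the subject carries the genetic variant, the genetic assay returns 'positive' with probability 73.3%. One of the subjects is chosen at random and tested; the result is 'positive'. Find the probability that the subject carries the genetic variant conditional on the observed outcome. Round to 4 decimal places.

Write H for 'the subject carries the genetic variant'. Prior odds H:¬H = 0.028/0.972 = 0.028807. For the 'positive' outcome, the likelihood ratio is 0.733/0.147 = 4.9864.
Posterior odds = 0.028807 × 4.9864 = 0.14364, so P(H|E) = 0.14364/(1+0.14364) = 0.1256.

P(H | E) ≈ 0.1256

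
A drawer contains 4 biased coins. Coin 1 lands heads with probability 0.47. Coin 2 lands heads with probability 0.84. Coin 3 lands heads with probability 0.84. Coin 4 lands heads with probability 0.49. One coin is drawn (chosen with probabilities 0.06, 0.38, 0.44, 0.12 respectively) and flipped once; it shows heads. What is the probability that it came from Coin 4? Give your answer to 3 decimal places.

Posterior probability ≈ 0.076

P(heads|C1) = 0.47; P(heads|C2) = 0.84; P(heads|C3) = 0.84; P(heads|C4) = 0.49.
Prior × likelihood for each source: 0.06·0.47=0.02820, 0.38·0.84=0.3192, 0.44·0.84=0.3696, 0.12·0.49=0.05880. Summing gives P(heads) = 0.77580.
P(Coin 4 | heads) = 0.05880 / 0.77580 = 0.076.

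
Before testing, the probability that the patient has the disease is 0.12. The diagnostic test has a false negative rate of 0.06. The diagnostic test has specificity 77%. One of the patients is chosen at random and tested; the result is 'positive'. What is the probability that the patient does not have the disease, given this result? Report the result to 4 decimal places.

Let H be the event that the patient has the disease. P(H) = 0.12, so P(¬H) = 0.88. With E the 'positive' result, P(E|H) = 0.94 and P(E|¬H) = 0.23.
P(E) = 0.94·0.12 + 0.23·0.88 = 0.11280 + 0.20240 = 0.31520.
By Bayes' theorem, P(H|E) = 0.11280 / 0.31520 = 0.3579. Hence P(¬H|E) = 1 − 0.3579 = 0.6421.

P(¬H | E) ≈ 0.6421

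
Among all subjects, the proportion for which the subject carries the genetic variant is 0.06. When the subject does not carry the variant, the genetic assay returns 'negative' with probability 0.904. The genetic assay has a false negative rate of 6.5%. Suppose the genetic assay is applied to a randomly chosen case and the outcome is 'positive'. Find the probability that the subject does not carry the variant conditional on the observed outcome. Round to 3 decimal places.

P(¬H | E) ≈ 0.617

Write H for 'the subject carries the genetic variant'. Prior odds H:¬H = 0.06/0.94 = 0.063830. For the 'positive' outcome, the likelihood ratio is 0.935/0.096 = 9.7396.
Posterior odds = 0.063830 × 9.7396 = 0.62168, so P(H|E) = 0.62168/(1+0.62168) = 0.383. Then P(¬H|E) = 1 − 0.383 = 0.617.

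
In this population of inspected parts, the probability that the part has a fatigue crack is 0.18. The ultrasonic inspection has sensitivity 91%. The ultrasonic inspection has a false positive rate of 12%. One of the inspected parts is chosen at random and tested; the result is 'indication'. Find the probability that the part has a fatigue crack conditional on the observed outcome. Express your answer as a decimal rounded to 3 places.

Write H for 'the part has a fatigue crack'. Prior odds H:¬H = 0.18/0.82 = 0.21951. For the 'indication' outcome, the likelihood ratio is 0.91/0.12 = 7.5833.
Posterior odds = 0.21951 × 7.5833 = 1.6646, so P(H|E) = 1.6646/(1+1.6646) = 0.625.

P(H | E) ≈ 0.625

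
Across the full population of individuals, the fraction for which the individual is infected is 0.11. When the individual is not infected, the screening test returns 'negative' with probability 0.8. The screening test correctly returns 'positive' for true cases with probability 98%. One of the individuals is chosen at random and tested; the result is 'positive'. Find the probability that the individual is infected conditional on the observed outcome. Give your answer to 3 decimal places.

P(H | E) ≈ 0.377

Write H for 'the individual is infected'. Prior odds H:¬H = 0.11/0.89 = 0.12360. For the 'positive' outcome, the likelihood ratio is 0.98/0.2 = 4.9000.
Posterior odds = 0.12360 × 4.9000 = 0.60562, so P(H|E) = 0.60562/(1+0.60562) = 0.377.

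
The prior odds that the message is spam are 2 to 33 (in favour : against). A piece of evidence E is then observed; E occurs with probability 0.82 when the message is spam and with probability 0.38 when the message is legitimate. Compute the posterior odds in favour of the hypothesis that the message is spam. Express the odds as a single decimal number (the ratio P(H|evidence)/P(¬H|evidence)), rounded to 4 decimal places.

Posterior odds ≈ 0.1308

Prior odds = 2/33 = 0.060606. In log-odds, ln(0.060606) = -2.8034.
Add log likelihood ratio: ln(2.1579) = 0.76913.
Posterior log-odds = -2.0342, so posterior odds = exp(-2.0342) = 0.13078.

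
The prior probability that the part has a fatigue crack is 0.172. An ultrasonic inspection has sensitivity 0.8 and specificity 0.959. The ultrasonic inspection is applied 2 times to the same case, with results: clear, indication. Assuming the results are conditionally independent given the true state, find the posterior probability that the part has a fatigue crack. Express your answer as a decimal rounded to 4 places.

Let H be the event that the part has a fatigue crack; start with P(H) = 0.172. P('indication'|H) = 0.8, P('indication'|¬H) = 0.041.
Update on result 1 ('clear'): P(H) ← 0.2·0.1720 / (0.2·0.1720 + 0.959·0.8280) = 0.034400/0.82845 = 0.0415.
Update on result 2 ('indication'): P(H) ← 0.8·0.0415 / (0.8·0.0415 + 0.041·0.9585) = 0.033219/0.072516 = 0.4581.

Posterior P(H) ≈ 0.4581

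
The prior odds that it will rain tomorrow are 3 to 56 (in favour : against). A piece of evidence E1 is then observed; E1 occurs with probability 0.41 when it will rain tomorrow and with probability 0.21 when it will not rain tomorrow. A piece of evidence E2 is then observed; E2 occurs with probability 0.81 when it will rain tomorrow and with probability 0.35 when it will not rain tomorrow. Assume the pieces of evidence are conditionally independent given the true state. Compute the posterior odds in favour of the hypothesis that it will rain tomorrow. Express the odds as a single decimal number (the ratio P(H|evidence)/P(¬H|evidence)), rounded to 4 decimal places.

Prior odds = 3/56 = 0.053571. In log-odds, ln(0.053571) = -2.9267.
Add log likelihood ratios: ln(1.9524) + ln(2.3143) = 1.5082.
Posterior log-odds = -1.4186, so posterior odds = exp(-1.4186) = 0.24206.

Posterior odds ≈ 0.2421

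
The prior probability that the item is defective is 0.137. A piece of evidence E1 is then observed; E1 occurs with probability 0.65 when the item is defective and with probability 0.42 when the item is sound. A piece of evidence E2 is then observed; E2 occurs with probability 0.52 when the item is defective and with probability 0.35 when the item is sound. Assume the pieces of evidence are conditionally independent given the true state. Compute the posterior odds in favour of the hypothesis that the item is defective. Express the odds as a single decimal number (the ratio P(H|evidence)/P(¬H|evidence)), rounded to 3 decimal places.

Prior odds = 0.137/(1−0.137) = 0.15875.
Likelihood ratio for E1 = 0.65/0.42 = 1.5476.
Likelihood ratio for E2 = 0.52/0.35 = 1.4857.
Posterior odds = prior odds × LR₁ × LR₂ = 0.36501.

Posterior odds ≈ 0.365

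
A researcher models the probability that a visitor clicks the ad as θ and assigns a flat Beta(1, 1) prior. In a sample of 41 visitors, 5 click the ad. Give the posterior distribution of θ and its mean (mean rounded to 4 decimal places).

The binomial likelihood is conjugate to the Beta prior: with 5 successes and 36 failures, the posterior is Beta(1+5, 1+36) = Beta(6, 37).
E[θ | data] = 6/(6+37) = 0.1395.

Posterior: Beta(6, 37); mean ≈ 0.1395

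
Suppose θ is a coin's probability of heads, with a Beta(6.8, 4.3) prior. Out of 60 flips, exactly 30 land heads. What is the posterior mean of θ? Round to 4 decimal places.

Posterior mean ≈ 0.5176

Observing 30 successes and 30 failures updates Beta(6.8, 4.3) by adding the success and failure counts to the two shape parameters: α = 6.8+30 = 36.8, β = 4.3+30 = 34.3.
E[θ | data] = 36.8/(36.8+34.3) = 0.5176.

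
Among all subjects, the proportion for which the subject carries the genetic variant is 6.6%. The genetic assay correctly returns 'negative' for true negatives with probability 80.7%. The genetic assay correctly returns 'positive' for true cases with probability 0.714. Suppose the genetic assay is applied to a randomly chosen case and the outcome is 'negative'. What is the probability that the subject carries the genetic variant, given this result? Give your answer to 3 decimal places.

Write H for 'the subject carries the genetic variant'. Prior odds H:¬H = 0.066/0.934 = 0.070664. For the 'negative' outcome, the likelihood ratio is 0.286/0.807 = 0.35440.
Posterior odds = 0.070664 × 0.35440 = 0.025043, so P(H|E) = 0.025043/(1+0.025043) = 0.024.

P(H | E) ≈ 0.024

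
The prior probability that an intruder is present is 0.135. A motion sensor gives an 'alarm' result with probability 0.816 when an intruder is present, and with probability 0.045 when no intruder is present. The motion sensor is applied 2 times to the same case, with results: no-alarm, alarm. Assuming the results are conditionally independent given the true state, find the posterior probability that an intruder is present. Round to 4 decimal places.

With H the event that an intruder is present, the joint likelihood of the observed sequence is P(data|H) = 0.184·0.816 = 0.15014 and P(data|¬H) = 0.955·0.045 = 0.042975.
Bayes: P(H|data) = 0.135·0.15014 / (0.135·0.15014 + 0.865·0.042975) = 0.020269/0.057443 = 0.3529.

Posterior P(H) ≈ 0.3529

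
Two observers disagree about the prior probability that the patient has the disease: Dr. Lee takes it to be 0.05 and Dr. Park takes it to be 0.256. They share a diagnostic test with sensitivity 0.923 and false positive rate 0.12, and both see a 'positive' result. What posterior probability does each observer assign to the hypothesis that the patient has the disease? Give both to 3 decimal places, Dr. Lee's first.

Dr. Lee: 0.288; Dr. Park: 0.726

P('+'|H) = 0.923, P('+'|¬H) = 0.12.
Dr. Lee: numerator 0.923·0.05 = 0.046150; evidence = 0.046150+0.12·0.95 = 0.16015; posterior = 0.288.
Dr. Park: numerator 0.923·0.256 = 0.23629; evidence = 0.23629+0.12·0.744 = 0.32557; posterior = 0.726.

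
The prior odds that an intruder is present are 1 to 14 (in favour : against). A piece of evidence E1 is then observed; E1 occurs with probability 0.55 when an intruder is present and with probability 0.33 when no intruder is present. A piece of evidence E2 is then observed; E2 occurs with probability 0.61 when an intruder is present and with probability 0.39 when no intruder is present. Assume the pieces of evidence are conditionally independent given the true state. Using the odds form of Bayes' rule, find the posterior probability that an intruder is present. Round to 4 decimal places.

Posterior probability ≈ 0.1570

Prior odds = 1/14 = 0.071429.
Likelihood ratio for E1 = 0.55/0.33 = 1.6667.
Likelihood ratio for E2 = 0.61/0.39 = 1.5641.
Posterior odds = prior odds × LR₁ × LR₂ = 0.18620.
Posterior probability = odds/(1+odds) = 0.18620/1.1862 = 0.1570.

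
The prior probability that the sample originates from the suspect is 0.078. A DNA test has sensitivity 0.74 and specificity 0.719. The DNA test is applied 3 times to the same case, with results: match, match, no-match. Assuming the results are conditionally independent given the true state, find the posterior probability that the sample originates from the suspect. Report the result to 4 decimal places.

Let H be the event that the sample originates from the suspect; start with P(H) = 0.078. P('match'|H) = 0.74, P('match'|¬H) = 0.281.
Update on result 1 ('match'): P(H) ← 0.74·0.0780 / (0.74·0.0780 + 0.281·0.9220) = 0.057720/0.31680 = 0.1822.
Update on result 2 ('match'): P(H) ← 0.74·0.1822 / (0.74·0.1822 + 0.281·0.8178) = 0.13482/0.36463 = 0.3698.
Update on result 3 ('no-match'): P(H) ← 0.26·0.3698 / (0.26·0.3698 + 0.719·0.6302) = 0.096138/0.54928 = 0.1750.

Posterior P(H) ≈ 0.1750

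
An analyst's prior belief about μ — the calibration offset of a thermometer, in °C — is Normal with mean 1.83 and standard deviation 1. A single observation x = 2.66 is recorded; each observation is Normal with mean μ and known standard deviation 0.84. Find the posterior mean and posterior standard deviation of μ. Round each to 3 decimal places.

Posterior mean ≈ 2.317; posterior SD ≈ 0.643

Prior precision 1/τ₀² = 1/1² = 1.00000; data precision n/σ² = 1/0.84² = 1.41723.
Posterior precision = 1.00000 + 1.41723 = 2.41723, giving posterior SD = 1/√2.41723 = 0.643.
Posterior mean = (1.00000·1.83 + 1.41723·2.66) / 2.41723 = 2.317.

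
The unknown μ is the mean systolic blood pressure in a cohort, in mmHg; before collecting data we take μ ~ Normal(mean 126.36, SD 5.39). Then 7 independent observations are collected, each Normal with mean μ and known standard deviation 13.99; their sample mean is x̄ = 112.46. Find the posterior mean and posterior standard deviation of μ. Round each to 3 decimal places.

With known σ, the Normal prior is conjugate. Weight on the data is w = (n/σ²)/(n/σ² + 1/τ₀²) = 0.0357654/(0.0357654+0.0344209) = 0.50958.
Posterior mean = w·x̄ + (1−w)·μ₀ = 0.50958·112.46 + 0.49042·126.36 = 119.277. Posterior variance = 1/(0.0357654+0.0344209) = 14.2478, so SD = 3.775.

Posterior mean ≈ 119.277; posterior SD ≈ 3.775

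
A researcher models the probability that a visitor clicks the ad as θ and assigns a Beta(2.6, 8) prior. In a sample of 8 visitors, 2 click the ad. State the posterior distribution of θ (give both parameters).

Posterior: Beta(4.6, 14)

Observing 2 successes and 6 failures updates Beta(2.6, 8) by adding the success and failure counts to the two shape parameters: α = 2.6+2 = 4.6, β = 8+6 = 14.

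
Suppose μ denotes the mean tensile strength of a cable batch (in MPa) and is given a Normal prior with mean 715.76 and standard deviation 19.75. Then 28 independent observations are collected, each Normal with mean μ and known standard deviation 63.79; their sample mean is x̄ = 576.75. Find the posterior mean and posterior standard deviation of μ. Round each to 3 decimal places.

With known σ, the Normal prior is conjugate. Weight on the data is w = (n/σ²)/(n/σ² + 1/τ₀²) = 0.00688102/(0.00688102+0.00256369) = 0.72856.
Posterior mean = w·x̄ + (1−w)·μ₀ = 0.72856·576.75 + 0.27144·715.76 = 614.483. Posterior variance = 1/(0.00688102+0.00256369) = 105.879, so SD = 10.290.

Posterior mean ≈ 614.483; posterior SD ≈ 10.290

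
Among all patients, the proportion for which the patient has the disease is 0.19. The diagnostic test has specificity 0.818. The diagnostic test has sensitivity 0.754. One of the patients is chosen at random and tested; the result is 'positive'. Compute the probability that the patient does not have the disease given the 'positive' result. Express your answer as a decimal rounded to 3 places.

Let H be the event that the patient has the disease. P(H) = 0.19, so P(¬H) = 0.81. With E the 'positive' result, P(E|H) = 0.754 and P(E|¬H) = 0.182.
P(E) = 0.754·0.19 + 0.182·0.81 = 0.14326 + 0.14742 = 0.29068.
By Bayes' theorem, P(H|E) = 0.14326 / 0.29068 = 0.493. Hence P(¬H|E) = 1 − 0.493 = 0.507.

P(¬H | E) ≈ 0.507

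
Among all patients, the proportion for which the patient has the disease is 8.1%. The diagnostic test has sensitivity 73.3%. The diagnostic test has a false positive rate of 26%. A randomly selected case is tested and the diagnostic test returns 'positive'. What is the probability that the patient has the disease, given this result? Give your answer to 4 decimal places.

Write H for 'the patient has the disease'. Prior odds H:¬H = 0.081/0.919 = 0.088139. For the 'positive' outcome, the likelihood ratio is 0.733/0.26 = 2.8192.
Posterior odds = 0.088139 × 2.8192 = 0.24848, so P(H|E) = 0.24848/(1+0.24848) = 0.1990.

P(H | E) ≈ 0.1990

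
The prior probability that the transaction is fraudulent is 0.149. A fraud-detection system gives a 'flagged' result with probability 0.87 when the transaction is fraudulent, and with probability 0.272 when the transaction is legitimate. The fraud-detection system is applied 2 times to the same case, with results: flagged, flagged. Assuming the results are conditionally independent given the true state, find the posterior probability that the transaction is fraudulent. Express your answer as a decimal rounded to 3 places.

Let H be the event that the transaction is fraudulent; start with P(H) = 0.149. P('flagged'|H) = 0.87, P('flagged'|¬H) = 0.272.
Update on result 1 ('flagged'): P(H) ← 0.87·0.1490 / (0.87·0.1490 + 0.272·0.8510) = 0.12963/0.36110 = 0.3590.
Update on result 2 ('flagged'): P(H) ← 0.87·0.3590 / (0.87·0.3590 + 0.272·0.6410) = 0.31232/0.48667 = 0.6417.

Posterior P(H) ≈ 0.642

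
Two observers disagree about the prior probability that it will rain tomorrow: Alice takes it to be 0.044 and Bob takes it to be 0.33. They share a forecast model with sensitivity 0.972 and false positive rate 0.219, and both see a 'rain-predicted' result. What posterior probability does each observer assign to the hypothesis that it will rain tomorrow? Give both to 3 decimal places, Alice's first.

Alice: 0.170; Bob: 0.686

The likelihood ratio for a 'rain-predicted' result is 0.972/0.219 = 4.4384.
Alice: prior odds 0.044/0.956 = 0.046025; posterior odds 0.20428; posterior probability 0.170.
Bob: prior odds 0.33/0.67 = 0.49254; posterior odds 2.1861; posterior probability 0.686.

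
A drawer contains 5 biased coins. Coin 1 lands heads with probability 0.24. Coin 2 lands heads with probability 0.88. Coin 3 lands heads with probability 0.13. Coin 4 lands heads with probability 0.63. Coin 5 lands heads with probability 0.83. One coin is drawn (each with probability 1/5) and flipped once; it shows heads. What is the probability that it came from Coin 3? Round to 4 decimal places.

Posterior probability ≈ 0.0480

Tabulate prior·likelihood by source: [1] prior 0.2, lik 0.24, product 0.04800; [2] prior 0.2, lik 0.88, product 0.1760; [3] prior 0.2, lik 0.13, product 0.02600; [4] prior 0.2, lik 0.63, product 0.1260; [5] prior 0.2, lik 0.83, product 0.1660.
Normalizing constant = 0.54200; the posterior for Coin 3 is its product over the sum, 0.02600/0.54200 = 0.0480.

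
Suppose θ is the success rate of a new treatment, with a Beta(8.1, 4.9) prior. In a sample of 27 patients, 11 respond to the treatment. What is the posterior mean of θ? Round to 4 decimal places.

Posterior mean ≈ 0.4775

Observing 11 successes and 16 failures updates Beta(8.1, 4.9) by adding the success and failure counts to the two shape parameters: α = 8.1+11 = 19.1, β = 4.9+16 = 20.9.
Posterior mean = α/(α+β) = 19.1/40 = 0.4775.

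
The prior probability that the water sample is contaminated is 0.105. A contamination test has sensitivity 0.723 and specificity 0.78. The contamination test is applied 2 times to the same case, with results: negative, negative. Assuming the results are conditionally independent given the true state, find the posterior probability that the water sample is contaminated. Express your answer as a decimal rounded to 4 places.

With H the event that the water sample is contaminated, the joint likelihood of the observed sequence is P(data|H) = 0.277·0.277 = 0.076729 and P(data|¬H) = 0.78·0.78 = 0.60840.
Bayes: P(H|data) = 0.105·0.076729 / (0.105·0.076729 + 0.895·0.60840) = 0.0080565/0.55257 = 0.0146.

Posterior P(H) ≈ 0.0146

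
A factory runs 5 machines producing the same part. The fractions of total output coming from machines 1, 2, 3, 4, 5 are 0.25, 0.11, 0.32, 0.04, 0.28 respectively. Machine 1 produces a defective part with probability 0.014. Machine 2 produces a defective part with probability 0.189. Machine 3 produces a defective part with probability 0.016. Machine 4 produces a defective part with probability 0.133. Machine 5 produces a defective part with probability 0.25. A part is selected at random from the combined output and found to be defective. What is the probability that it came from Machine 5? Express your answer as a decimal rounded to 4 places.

Tabulate prior·likelihood by source: [1] prior 0.25, lik 0.014, product 0.003500; [2] prior 0.11, lik 0.189, product 0.02079; [3] prior 0.32, lik 0.016, product 0.005120; [4] prior 0.04, lik 0.133, product 0.005320; [5] prior 0.28, lik 0.25, product 0.07000.
Normalizing constant = 0.10473; the posterior for Machine 5 is its product over the sum, 0.07000/0.10473 = 0.6684.

Posterior probability ≈ 0.6684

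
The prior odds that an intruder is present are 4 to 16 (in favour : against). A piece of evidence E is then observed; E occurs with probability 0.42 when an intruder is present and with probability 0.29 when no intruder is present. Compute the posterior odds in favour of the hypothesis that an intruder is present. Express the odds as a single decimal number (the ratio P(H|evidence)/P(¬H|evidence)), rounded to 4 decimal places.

Posterior odds ≈ 0.3621

Prior odds = 4/16 = 0.25000. In log-odds, ln(0.25000) = -1.3863.
Add log likelihood ratio: ln(1.4483) = 0.37037.
Posterior log-odds = -1.0159, so posterior odds = exp(-1.0159) = 0.36207.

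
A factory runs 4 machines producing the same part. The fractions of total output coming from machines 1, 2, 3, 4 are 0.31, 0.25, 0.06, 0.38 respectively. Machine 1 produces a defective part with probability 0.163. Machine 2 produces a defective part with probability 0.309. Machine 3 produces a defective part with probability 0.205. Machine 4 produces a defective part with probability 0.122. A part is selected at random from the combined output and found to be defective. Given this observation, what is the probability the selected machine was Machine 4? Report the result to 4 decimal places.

P(defective|M1) = 0.163; P(defective|M2) = 0.309; P(defective|M3) = 0.205; P(defective|M4) = 0.122.
Prior × likelihood for each source: 0.31·0.163=0.05053, 0.25·0.309=0.07725, 0.06·0.205=0.01230, 0.38·0.122=0.04636. Summing gives P(defective) = 0.18644.
P(Machine 4 | defective) = 0.04636 / 0.18644 = 0.2487.

Posterior probability ≈ 0.2487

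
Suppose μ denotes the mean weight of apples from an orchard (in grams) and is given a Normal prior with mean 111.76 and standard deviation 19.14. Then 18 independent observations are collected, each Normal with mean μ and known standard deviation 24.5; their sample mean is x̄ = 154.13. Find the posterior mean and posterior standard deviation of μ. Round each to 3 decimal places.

Posterior mean ≈ 150.595; posterior SD ≈ 5.529

Prior precision 1/τ₀² = 1/19.14² = 0.00272971; data precision n/σ² = 18/24.5² = 0.0299875.
Posterior precision = 0.00272971 + 0.0299875 = 0.0327172, giving posterior SD = 1/√0.0327172 = 5.529.
Posterior mean = (0.00272971·111.76 + 0.0299875·154.13) / 0.0327172 = 150.595.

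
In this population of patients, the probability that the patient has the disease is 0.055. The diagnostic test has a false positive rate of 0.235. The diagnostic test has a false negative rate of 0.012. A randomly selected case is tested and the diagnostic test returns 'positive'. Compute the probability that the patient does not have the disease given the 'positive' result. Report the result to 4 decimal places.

Write H for 'the patient has the disease'. Prior odds H:¬H = 0.055/0.945 = 0.058201. For the 'positive' outcome, the likelihood ratio is 0.988/0.235 = 4.2043.
Posterior odds = 0.058201 × 4.2043 = 0.24469, so P(H|E) = 0.24469/(1+0.24469) = 0.1966. Then P(¬H|E) = 1 − 0.1966 = 0.8034.

P(¬H | E) ≈ 0.8034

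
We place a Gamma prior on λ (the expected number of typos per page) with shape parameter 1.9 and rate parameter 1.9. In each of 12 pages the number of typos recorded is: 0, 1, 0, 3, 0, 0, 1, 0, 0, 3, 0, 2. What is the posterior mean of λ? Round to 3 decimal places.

Total count ∑xᵢ = 10 over n = 12 pages.
Gamma is conjugate to the Poisson likelihood: posterior is Gamma(shape = 1.9+10 = 11.9, rate = 1.9+12 = 13.9).
E[λ | data] = 11.9/13.9 = 0.856.

Posterior mean ≈ 0.856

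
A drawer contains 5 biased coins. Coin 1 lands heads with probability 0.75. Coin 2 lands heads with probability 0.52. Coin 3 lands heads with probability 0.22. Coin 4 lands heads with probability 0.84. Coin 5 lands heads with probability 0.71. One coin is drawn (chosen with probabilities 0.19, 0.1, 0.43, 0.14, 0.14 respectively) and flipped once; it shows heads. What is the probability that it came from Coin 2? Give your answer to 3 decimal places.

Posterior probability ≈ 0.103

P(heads|C1) = 0.75; P(heads|C2) = 0.52; P(heads|C3) = 0.22; P(heads|C4) = 0.84; P(heads|C5) = 0.71.
Prior × likelihood for each source: 0.19·0.75=0.1425, 0.1·0.52=0.05200, 0.43·0.22=0.09460, 0.14·0.84=0.1176, 0.14·0.71=0.09940. Summing gives P(heads) = 0.50610.
P(Coin 2 | heads) = 0.05200 / 0.50610 = 0.103.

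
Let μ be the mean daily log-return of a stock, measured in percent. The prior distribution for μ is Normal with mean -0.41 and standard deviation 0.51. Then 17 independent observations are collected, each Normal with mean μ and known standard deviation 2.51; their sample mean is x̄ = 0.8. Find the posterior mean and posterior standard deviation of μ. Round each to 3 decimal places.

Posterior mean ≈ 0.089; posterior SD ≈ 0.391

With known σ, the Normal prior is conjugate. Weight on the data is w = (n/σ²)/(n/σ² + 1/τ₀²) = 2.69837/(2.69837+3.84468) = 0.41240.
Posterior mean = w·x̄ + (1−w)·μ₀ = 0.41240·0.8 + 0.58760·-0.41 = 0.089. Posterior variance = 1/(2.69837+3.84468) = 0.152834, so SD = 0.391.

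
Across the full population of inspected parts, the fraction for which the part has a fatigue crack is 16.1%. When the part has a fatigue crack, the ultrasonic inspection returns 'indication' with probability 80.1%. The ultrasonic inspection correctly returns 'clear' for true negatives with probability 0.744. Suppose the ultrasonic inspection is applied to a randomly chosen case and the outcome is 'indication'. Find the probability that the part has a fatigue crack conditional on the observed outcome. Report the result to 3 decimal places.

Write H for 'the part has a fatigue crack'. Prior odds H:¬H = 0.161/0.839 = 0.19190. For the 'indication' outcome, the likelihood ratio is 0.801/0.256 = 3.1289.
Posterior odds = 0.19190 × 3.1289 = 0.60042, so P(H|E) = 0.60042/(1+0.60042) = 0.375.

P(H | E) ≈ 0.375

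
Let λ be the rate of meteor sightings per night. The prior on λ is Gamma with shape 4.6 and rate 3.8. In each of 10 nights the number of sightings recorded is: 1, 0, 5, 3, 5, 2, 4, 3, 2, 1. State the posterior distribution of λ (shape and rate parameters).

Posterior: Gamma(shape=30.6, rate=13.8)

Total count ∑xᵢ = 26 over n = 10 nights.
Gamma is conjugate to the Poisson likelihood: posterior is Gamma(shape = 4.6+26 = 30.6, rate = 3.8+10 = 13.8).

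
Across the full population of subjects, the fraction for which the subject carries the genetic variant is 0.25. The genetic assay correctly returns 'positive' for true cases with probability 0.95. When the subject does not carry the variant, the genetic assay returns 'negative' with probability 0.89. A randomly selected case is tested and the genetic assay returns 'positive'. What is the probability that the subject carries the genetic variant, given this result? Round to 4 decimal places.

Let H be the event that the subject carries the genetic variant. P(H) = 0.25, so P(¬H) = 0.75. With E the 'positive' result, P(E|H) = 0.95 and P(E|¬H) = 0.11.
P(E) = 0.95·0.25 + 0.11·0.75 = 0.23750 + 0.082500 = 0.32000.
By Bayes' theorem, P(H|E) = 0.23750 / 0.32000 = 0.7422.

P(H | E) ≈ 0.7422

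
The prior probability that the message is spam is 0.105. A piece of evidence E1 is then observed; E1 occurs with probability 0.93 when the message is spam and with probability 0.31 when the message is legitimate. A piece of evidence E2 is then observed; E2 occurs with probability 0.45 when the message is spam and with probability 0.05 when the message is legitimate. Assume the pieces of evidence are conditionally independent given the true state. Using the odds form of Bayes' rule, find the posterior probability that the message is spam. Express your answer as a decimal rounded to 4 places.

Prior odds = 0.105/(1−0.105) = 0.11732.
Likelihood ratio for E1 = 0.93/0.31 = 3.0000.
Likelihood ratio for E2 = 0.45/0.05 = 9.0000.
Posterior odds = prior odds × LR₁ × LR₂ = 3.1676.
Posterior probability = odds/(1+odds) = 3.1676/4.1676 = 0.7601.

Posterior probability ≈ 0.7601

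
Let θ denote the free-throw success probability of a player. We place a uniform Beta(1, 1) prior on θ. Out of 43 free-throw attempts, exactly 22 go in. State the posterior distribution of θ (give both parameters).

The binomial likelihood is conjugate to the Beta prior: with 22 successes and 21 failures, the posterior is Beta(1+22, 1+21) = Beta(23, 22).

Posterior: Beta(23, 22)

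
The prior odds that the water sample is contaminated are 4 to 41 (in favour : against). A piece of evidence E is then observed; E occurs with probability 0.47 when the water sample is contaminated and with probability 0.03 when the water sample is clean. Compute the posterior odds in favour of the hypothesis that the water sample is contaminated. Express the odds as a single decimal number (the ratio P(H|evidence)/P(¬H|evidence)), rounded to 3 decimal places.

Posterior odds ≈ 1.528

Prior odds = 4/41 = 0.097561.
Likelihood ratio for E = 0.47/0.03 = 15.667.
Posterior odds = prior odds × LR = 1.5285.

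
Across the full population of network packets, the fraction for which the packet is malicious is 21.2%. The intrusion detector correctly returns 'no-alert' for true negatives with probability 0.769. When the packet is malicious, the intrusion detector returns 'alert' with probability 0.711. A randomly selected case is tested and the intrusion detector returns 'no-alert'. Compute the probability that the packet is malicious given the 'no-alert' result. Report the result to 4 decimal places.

P(H | E) ≈ 0.0918

Let H be the event that the packet is malicious. P(H) = 0.212, so P(¬H) = 0.788. With E the 'no-alert' result, P(E|H) = 0.289 and P(E|¬H) = 0.769.
P(E) = 0.289·0.212 + 0.769·0.788 = 0.061268 + 0.60597 = 0.66724.
By Bayes' theorem, P(H|E) = 0.061268 / 0.66724 = 0.0918.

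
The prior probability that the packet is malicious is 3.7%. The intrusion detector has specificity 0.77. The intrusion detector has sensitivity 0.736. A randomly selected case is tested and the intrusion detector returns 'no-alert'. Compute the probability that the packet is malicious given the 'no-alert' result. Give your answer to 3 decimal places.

P(H | E) ≈ 0.013

Let H be the event that the packet is malicious. P(H) = 0.037, so P(¬H) = 0.963. With E the 'no-alert' result, P(E|H) = 0.264 and P(E|¬H) = 0.77.
P(E) = 0.264·0.037 + 0.77·0.963 = 0.0097680 + 0.74151 = 0.75128.
By Bayes' theorem, P(H|E) = 0.0097680 / 0.75128 = 0.013.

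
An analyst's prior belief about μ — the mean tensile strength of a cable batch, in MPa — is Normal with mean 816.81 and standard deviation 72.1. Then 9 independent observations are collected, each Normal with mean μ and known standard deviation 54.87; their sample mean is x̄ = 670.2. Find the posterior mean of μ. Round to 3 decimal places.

Posterior mean ≈ 679.064

Prior precision 1/τ₀² = 1/72.1² = 0.00019237; data precision n/σ² = 9/54.87² = 0.00298932.
Posterior precision = 0.00019237 + 0.00298932 = 0.00318169.
Posterior mean = (0.00019237·816.81 + 0.00298932·670.2) / 0.00318169 = 679.064.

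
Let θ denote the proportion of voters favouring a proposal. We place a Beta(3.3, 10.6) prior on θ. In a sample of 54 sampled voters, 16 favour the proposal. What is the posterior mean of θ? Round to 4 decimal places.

Posterior mean ≈ 0.2842

The binomial likelihood is conjugate to the Beta prior: with 16 successes and 38 failures, the posterior is Beta(3.3+16, 10.6+38) = Beta(19.3, 48.6).
Posterior mean = α/(α+β) = 19.3/67.9 = 0.2842.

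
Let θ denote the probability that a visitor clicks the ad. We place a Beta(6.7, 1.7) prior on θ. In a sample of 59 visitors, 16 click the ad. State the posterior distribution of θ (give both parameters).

Posterior: Beta(22.7, 44.7)

Observing 16 successes and 43 failures updates Beta(6.7, 1.7) by adding the success and failure counts to the two shape parameters: α = 6.7+16 = 22.7, β = 1.7+43 = 44.7.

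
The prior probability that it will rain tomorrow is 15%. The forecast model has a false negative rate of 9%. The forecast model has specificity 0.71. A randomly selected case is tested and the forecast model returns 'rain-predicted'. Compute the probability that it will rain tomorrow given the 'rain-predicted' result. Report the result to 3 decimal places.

P(H | E) ≈ 0.356

Write H for 'it will rain tomorrow'. Prior odds H:¬H = 0.15/0.85 = 0.17647. For the 'rain-predicted' outcome, the likelihood ratio is 0.91/0.29 = 3.1379.
Posterior odds = 0.17647 × 3.1379 = 0.55375, so P(H|E) = 0.55375/(1+0.55375) = 0.356.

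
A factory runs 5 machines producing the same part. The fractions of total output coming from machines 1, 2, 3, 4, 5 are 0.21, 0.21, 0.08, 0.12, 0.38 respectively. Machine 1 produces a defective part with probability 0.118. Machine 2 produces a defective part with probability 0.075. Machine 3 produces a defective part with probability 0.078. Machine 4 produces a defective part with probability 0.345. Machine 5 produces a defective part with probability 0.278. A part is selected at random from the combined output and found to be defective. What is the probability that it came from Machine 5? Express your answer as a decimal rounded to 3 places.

Posterior probability ≈ 0.545

Tabulate prior·likelihood by source: [1] prior 0.21, lik 0.118, product 0.02478; [2] prior 0.21, lik 0.075, product 0.01575; [3] prior 0.08, lik 0.078, product 0.006240; [4] prior 0.12, lik 0.345, product 0.04140; [5] prior 0.38, lik 0.278, product 0.1056.
Normalizing constant = 0.19381; the posterior for Machine 5 is its product over the sum, 0.1056/0.19381 = 0.545.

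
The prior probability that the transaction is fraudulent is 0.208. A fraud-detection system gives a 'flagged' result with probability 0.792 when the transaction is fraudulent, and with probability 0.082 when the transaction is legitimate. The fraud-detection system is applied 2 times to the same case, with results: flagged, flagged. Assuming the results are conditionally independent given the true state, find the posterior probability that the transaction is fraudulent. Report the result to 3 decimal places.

Posterior P(H) ≈ 0.961

Let H be the event that the transaction is fraudulent; start with P(H) = 0.208. P('flagged'|H) = 0.792, P('flagged'|¬H) = 0.082.
Update on result 1 ('flagged'): P(H) ← 0.792·0.2080 / (0.792·0.2080 + 0.082·0.7920) = 0.16474/0.22968 = 0.7172.
Update on result 2 ('flagged'): P(H) ← 0.792·0.7172 / (0.792·0.7172 + 0.082·0.2828) = 0.56806/0.59124 = 0.9608.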